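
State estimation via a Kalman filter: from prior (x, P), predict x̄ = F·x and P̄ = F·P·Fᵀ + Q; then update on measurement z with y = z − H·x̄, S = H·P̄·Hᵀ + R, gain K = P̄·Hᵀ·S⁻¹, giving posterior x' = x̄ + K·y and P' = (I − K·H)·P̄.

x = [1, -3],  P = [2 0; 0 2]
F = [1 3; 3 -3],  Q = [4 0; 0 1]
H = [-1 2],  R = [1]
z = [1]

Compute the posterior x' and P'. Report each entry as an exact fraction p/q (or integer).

x̄ = F·x = [-8, 12]
P̄ = F·P·Fᵀ + Q = [24 -12; -12 37]
y = z − H·x̄ = [-31]
S = H·P̄·Hᵀ + R = [221]
K = P̄·Hᵀ·S⁻¹ = [-48/221; 86/221]
x' = x̄ + K·y = [-280/221, -14/221]
P' = (I − K·H)·P̄ = [3000/221 1476/221; 1476/221 781/221]

x' = [-280/221, -14/221]
P' = [3000/221 1476/221; 1476/221 781/221]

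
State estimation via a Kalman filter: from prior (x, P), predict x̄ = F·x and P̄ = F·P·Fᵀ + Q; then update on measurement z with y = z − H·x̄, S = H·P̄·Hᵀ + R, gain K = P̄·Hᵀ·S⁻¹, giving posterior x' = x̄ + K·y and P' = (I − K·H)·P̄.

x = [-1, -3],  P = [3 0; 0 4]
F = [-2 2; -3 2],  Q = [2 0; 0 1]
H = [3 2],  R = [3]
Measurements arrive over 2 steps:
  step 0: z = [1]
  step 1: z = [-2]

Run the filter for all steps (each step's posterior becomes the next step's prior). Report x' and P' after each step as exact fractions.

step 0: x' = [-426/857, 1039/857], P' = [746/857 -882/857; -882/857 1608/857]
step 1: x' = [-174622/501329, -213572/501329], P' = [325014/501329 -346500/501329; -346500/501329 682287/501329]

step 0: x̄ = F·x = [-4, -3]
step 0: P̄ = F·P·Fᵀ + Q = [30 34; 34 44]
step 0: y = z − H·x̄ = [19]
step 0: S = H·P̄·Hᵀ + R = [857]
step 0: K = P̄·Hᵀ·S⁻¹ = [158/857; 190/857]
step 0: x' = x̄ + K·y = [-426/857, 1039/857]
step 0: P' = (I − K·H)·P̄ = [746/857 -882/857; -882/857 1608/857]
step 1: x̄ = F·x = [2930/857, 3356/857]
step 1: P̄ = F·P·Fᵀ + Q = [18186/857 19728/857; 19728/857 24587/857]
step 1: y = z − H·x̄ = [-17216/857]
step 1: S = H·P̄·Hᵀ + R = [501329/857]
step 1: K = P̄·Hᵀ·S⁻¹ = [94014/501329; 108358/501329]
step 1: x' = x̄ + K·y = [-174622/501329, -213572/501329]
step 1: P' = (I − K·H)·P̄ = [325014/501329 -346500/501329; -346500/501329 682287/501329]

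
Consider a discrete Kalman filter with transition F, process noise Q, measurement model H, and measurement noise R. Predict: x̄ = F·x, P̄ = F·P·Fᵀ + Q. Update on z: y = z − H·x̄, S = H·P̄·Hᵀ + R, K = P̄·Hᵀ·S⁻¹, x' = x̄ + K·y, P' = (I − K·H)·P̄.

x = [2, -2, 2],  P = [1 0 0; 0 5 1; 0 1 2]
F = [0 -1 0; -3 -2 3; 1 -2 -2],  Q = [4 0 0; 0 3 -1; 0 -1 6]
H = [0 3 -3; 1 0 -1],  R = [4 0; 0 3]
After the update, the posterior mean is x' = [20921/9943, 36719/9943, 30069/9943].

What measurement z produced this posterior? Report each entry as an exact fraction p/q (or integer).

z = [2, -1]

x̄ = F·x = [2, 4, 2]
P̄ = F·P·Fᵀ + Q = [9 7 12; 7 38 2; 12 2 43]
S = H·P̄·Hᵀ + R = [697 108; 108 31]
K = P̄·Hᵀ·S⁻¹ = [-141/9943 -471/9943; 2808/9943 -8179/9943; -465/9943 -8323/9943]
x' − x̄ = [1035/9943, -3053/9943, 10183/9943] = K·y
y = (KᵀK)⁻¹·Kᵀ·(x' − x̄) = [-4, -1]
z = y + H·x̄ = [-4, -1] + [6, 0] = [2, -1]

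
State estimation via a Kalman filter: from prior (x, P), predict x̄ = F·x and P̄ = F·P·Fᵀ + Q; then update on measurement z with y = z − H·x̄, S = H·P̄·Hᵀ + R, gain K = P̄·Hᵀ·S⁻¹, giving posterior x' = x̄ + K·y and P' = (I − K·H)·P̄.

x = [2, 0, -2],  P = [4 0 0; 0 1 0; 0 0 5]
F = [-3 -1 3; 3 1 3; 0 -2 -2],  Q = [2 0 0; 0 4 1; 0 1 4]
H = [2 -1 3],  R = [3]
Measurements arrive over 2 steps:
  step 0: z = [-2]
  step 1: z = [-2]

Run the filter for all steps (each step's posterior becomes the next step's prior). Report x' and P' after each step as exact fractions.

step 0: x̄ = F·x = [-12, 0, 4]
step 0: P̄ = F·P·Fᵀ + Q = [84 8 -28; 8 86 -31; -28 -31 28]
step 0: y = z − H·x̄ = [10]
step 0: S = H·P̄·Hᵀ + R = [495]
step 0: K = P̄·Hᵀ·S⁻¹ = [76/495; -163/495; 59/495]
step 0: x' = x̄ + K·y = [-1036/99, -326/99, 514/99]
step 0: P' = (I − K·H)·P̄ = [35804/495 16348/495 -18344/495; 16348/495 16001/495 -5728/495; -18344/495 -5728/495 10379/495]
step 1: x̄ = F·x = [4976/99, -172/9, -376/99]
step 1: P̄ = F·P·Fᵀ + Q = [895286/495 -31174/45 -19336/495; -31174/45 15196/45 -3271/45; -19336/495 -3271/45 61676/495]
step 1: y = z − H·x̄ = [-3638/33]
step 1: S = H·P̄·Hᵀ + R = [628931/55]
step 1: K = P̄·Hᵀ·S⁻¹ = [691826/1886793; -320309/1886793; 60779/1886793]
step 1: x' = x̄ + K·y = [18566596/1886793, -747070/1886793, -4622142/628931]
step 1: P' = (I − K·H)·P̄ = [511817606/1886793 35932420/1886793 -109514146/628931; 35932420/1886793 15343847/1886793 -6386880/628931; -109514146/628931 -6386880/628931 212702191/1886793]

step 0: x' = [-1036/99, -326/99, 514/99], P' = [35804/495 16348/495 -18344/495; 16348/495 16001/495 -5728/495; -18344/495 -5728/495 10379/495]
step 1: x' = [18566596/1886793, -747070/1886793, -4622142/628931], P' = [511817606/1886793 35932420/1886793 -109514146/628931; 35932420/1886793 15343847/1886793 -6386880/628931; -109514146/628931 -6386880/628931 212702191/1886793]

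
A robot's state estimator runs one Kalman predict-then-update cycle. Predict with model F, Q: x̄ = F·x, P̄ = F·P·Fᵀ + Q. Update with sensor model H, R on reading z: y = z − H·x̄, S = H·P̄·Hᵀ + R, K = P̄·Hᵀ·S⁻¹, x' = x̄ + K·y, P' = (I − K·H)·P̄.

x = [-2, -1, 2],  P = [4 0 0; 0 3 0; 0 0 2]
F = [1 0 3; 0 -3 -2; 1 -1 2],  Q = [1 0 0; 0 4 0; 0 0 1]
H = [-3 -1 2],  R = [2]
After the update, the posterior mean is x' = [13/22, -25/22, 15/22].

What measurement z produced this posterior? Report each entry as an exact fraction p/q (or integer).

z = [1]

x̄ = F·x = [4, -1, 3]
P̄ = F·P·Fᵀ + Q = [23 -12 16; -12 39 1; 16 1 16]
S = H·P̄·Hᵀ + R = [44]
K = P̄·Hᵀ·S⁻¹ = [-25/44; -1/44; -17/44]
x' − x̄ = [-75/22, -3/22, -51/22] = K·y
y = (KᵀK)⁻¹·Kᵀ·(x' − x̄) = [6]
z = y + H·x̄ = [6] + [-5] = [1]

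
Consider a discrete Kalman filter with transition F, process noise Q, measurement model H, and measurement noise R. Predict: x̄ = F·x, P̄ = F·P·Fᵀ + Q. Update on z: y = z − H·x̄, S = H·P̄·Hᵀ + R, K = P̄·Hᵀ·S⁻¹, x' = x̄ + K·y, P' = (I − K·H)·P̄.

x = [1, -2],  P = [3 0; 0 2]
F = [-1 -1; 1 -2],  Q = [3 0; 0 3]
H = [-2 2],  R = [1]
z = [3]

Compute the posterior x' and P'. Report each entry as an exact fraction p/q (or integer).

x' = [151/81, 275/81]
P' = [452/81 445/81; 445/81 458/81]

x̄ = F·x = [1, 5]
P̄ = F·P·Fᵀ + Q = [8 1; 1 14]
y = z − H·x̄ = [-5]
S = H·P̄·Hᵀ + R = [81]
K = P̄·Hᵀ·S⁻¹ = [-14/81; 26/81]
x' = x̄ + K·y = [151/81, 275/81]
P' = (I − K·H)·P̄ = [452/81 445/81; 445/81 458/81]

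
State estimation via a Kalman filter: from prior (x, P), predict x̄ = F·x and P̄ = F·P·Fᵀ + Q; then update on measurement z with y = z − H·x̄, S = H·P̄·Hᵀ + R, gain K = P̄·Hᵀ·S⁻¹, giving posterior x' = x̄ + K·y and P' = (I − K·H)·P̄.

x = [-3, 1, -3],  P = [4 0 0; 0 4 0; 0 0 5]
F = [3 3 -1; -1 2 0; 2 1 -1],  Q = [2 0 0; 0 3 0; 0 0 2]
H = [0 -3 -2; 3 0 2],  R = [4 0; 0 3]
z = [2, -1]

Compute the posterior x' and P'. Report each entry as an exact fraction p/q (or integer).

x' = [-24998/34287, -9920/11429, 5965/11429]
P' = [275351/205722 13241/11429 -114053/68574; 13241/11429 19858/11429 -21561/11429; -114053/68574 -21561/11429 62279/22858]

x̄ = F·x = [-3, 5, -2]
P̄ = F·P·Fᵀ + Q = [79 12 41; 12 23 0; 41 0 27]
y = z − H·x̄ = [13, 12]
S = H·P̄·Hᵀ + R = [319 -462; -462 1314]
K = P̄·Hᵀ·S⁻¹ = [-1279/34287 4295/18702; -4113/11429 -103/1039; 601/11429 955/6234]
x' = x̄ + K·y = [-24998/34287, -9920/11429, 5965/11429]
P' = (I − K·H)·P̄ = [275351/205722 13241/11429 -114053/68574; 13241/11429 19858/11429 -21561/11429; -114053/68574 -21561/11429 62279/22858]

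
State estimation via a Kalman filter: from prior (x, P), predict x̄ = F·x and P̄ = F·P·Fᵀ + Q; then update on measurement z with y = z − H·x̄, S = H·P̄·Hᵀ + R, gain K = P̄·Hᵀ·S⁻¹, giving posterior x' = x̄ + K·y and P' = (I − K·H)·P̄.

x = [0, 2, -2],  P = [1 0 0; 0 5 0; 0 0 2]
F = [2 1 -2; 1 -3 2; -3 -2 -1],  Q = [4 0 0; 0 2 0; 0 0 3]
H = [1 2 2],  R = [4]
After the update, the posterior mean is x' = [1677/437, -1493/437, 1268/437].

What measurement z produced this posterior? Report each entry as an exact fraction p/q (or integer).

z = [3]

x̄ = F·x = [6, -10, -2]
P̄ = F·P·Fᵀ + Q = [21 -21 -12; -21 56 23; -12 23 34]
S = H·P̄·Hᵀ + R = [437]
K = P̄·Hᵀ·S⁻¹ = [-45/437; 137/437; 102/437]
x' − x̄ = [-945/437, 2877/437, 2142/437] = K·y
y = (KᵀK)⁻¹·Kᵀ·(x' − x̄) = [21]
z = y + H·x̄ = [21] + [-18] = [3]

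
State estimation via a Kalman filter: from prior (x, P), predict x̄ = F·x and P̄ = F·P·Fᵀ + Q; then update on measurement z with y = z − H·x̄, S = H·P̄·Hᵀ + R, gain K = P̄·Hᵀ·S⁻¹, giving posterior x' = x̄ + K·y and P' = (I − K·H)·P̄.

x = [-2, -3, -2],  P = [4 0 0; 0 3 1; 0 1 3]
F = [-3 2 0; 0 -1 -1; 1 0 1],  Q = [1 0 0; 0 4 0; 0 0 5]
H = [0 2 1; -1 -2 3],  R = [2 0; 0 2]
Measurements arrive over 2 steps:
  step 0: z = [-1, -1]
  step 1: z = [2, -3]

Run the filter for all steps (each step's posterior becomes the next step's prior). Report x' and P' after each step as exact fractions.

step 0: x' = [-4781/6507, -61/2169, -4202/6507], P' = [128626/6507 -6172/2169 29548/6507; -6172/2169 508/723 -1180/2169; 29548/6507 -1180/2169 8320/6507]
step 1: x' = [-42378033/190981949, 212618363/190981949, -63017786/190981949], P' = [2700725264/190981949 -357066280/190981949 612046506/190981949; -357066280/190981949 102420432/190981949 -59861288/190981949; 612046506/190981949 -59861288/190981949 183615866/190981949]

step 0: x̄ = F·x = [0, 5, -4]
step 0: P̄ = F·P·Fᵀ + Q = [49 -8 -10; -8 12 -4; -10 -4 12]
step 0: y = z − H·x̄ = [-7, 21]
step 0: S = H·P̄·Hᵀ + R = [46 -2; -2 283]
step 0: K = P̄·Hᵀ·S⁻¹ = [-3742/6507 -1475/6507; 934/2169 -208/2169; 620/6507 1246/6507]
step 0: x' = x̄ + K·y = [-4781/6507, -61/2169, -4202/6507]
step 0: P' = (I − K·H)·P̄ = [128626/6507 -6172/2169 29548/6507; -6172/2169 508/723 -1180/2169; 29548/6507 -1180/2169 8320/6507]
step 1: x̄ = F·x = [1553/723, 4385/6507, -8983/6507]
step 1: P̄ = F·P·Fᵀ + Q = [52023/241 3448/723 -57626/723; 3448/723 31840/6507 -15812/6507; -57626/723 -15812/6507 228577/6507]
step 1: y = z − H·x̄ = [4409/2169, 30175/6507]
step 1: S = H·P̄·Hᵀ + R = [33967/723 317231/2169; 317231/2169 7027864/6507]
step 1: K = P̄·Hᵀ·S⁻¹ = [-51043027/190981949 -75226593/190981949; 72489788/190981949 -13679224/190981949; 31946645/190981949 29261834/190981949]
step 1: x' = x̄ + K·y = [-42378033/190981949, 212618363/190981949, -63017786/190981949]
step 1: P' = (I − K·H)·P̄ = [2700725264/190981949 -357066280/190981949 612046506/190981949; -357066280/190981949 102420432/190981949 -59861288/190981949; 612046506/190981949 -59861288/190981949 183615866/190981949]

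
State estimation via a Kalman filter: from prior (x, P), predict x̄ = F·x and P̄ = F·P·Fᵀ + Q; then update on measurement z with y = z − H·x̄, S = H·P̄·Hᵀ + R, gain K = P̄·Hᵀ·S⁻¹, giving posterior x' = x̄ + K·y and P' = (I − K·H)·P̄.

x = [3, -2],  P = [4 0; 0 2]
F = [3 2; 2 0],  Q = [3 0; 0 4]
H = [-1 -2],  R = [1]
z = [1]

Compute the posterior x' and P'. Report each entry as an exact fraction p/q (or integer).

x̄ = F·x = [5, 6]
P̄ = F·P·Fᵀ + Q = [47 24; 24 20]
y = z − H·x̄ = [18]
S = H·P̄·Hᵀ + R = [224]
K = P̄·Hᵀ·S⁻¹ = [-95/224; -2/7]
x' = x̄ + K·y = [-295/112, 6/7]
P' = (I − K·H)·P̄ = [1503/224 -22/7; -22/7 12/7]

x' = [-295/112, 6/7]
P' = [1503/224 -22/7; -22/7 12/7]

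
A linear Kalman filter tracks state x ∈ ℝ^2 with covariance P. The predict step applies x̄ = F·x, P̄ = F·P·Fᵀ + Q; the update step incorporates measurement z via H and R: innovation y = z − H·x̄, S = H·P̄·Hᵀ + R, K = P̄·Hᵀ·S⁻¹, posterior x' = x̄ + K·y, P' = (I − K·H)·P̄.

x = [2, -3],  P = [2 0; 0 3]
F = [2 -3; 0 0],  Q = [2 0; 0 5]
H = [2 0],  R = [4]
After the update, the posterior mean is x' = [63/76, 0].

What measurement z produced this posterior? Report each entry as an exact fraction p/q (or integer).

z = [1]

x̄ = F·x = [13, 0]
P̄ = F·P·Fᵀ + Q = [37 0; 0 5]
S = H·P̄·Hᵀ + R = [152]
K = P̄·Hᵀ·S⁻¹ = [37/76; 0]
x' − x̄ = [-925/76, 0] = K·y
y = (KᵀK)⁻¹·Kᵀ·(x' − x̄) = [-25]
z = y + H·x̄ = [-25] + [26] = [1]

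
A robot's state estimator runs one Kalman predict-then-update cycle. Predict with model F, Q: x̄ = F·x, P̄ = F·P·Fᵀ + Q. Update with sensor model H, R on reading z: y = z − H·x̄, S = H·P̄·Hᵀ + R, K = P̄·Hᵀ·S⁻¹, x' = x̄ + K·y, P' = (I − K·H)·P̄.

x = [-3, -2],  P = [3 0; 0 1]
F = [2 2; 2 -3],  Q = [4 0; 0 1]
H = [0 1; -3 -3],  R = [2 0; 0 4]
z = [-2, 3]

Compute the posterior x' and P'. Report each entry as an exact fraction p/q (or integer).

x' = [-30/49, -13/21]
P' = [377/196 -43/28; -43/28 19/12]

x̄ = F·x = [-10, 0]
P̄ = F·P·Fᵀ + Q = [20 6; 6 22]
y = z − H·x̄ = [-2, -27]
S = H·P̄·Hᵀ + R = [24 -84; -84 490]
K = P̄·Hᵀ·S⁻¹ = [-43/56 -57/196; 19/24 -1/28]
x' = x̄ + K·y = [-30/49, -13/21]
P' = (I − K·H)·P̄ = [377/196 -43/28; -43/28 19/12]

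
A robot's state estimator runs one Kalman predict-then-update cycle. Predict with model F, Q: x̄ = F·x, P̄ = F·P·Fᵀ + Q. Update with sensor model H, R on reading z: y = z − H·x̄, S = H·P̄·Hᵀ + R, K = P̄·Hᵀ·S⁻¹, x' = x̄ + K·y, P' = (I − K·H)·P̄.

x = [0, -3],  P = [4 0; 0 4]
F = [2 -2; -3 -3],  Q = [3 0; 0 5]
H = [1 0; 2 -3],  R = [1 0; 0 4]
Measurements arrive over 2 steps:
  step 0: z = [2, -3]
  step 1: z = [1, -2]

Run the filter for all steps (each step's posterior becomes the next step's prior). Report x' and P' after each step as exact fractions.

step 0: x' = [13663/6308, 7827/3154], P' = [24395/25232 8085/12616; 8085/12616 5467/6308]
step 1: x' = [21141773/47820128, 18207627/23910064], P' = [39509421/47820128 12964299/23910064; 12964299/23910064 9496669/11955032]

step 0: x̄ = F·x = [6, 9]
step 0: P̄ = F·P·Fᵀ + Q = [35 0; 0 77]
step 0: y = z − H·x̄ = [-4, 12]
step 0: S = H·P̄·Hᵀ + R = [36 70; 70 837]
step 0: K = P̄·Hᵀ·S⁻¹ = [24395/25232 35/12616; 8085/12616 -2079/6308]
step 0: x' = x̄ + K·y = [13663/6308, 7827/3154]
step 0: P' = (I − K·H)·P̄ = [24395/25232 8085/12616; 8085/12616 5467/6308]
step 1: x̄ = F·x = [-1991/3154, -4629/332]
step 1: P̄ = F·P·Fᵀ + Q = [32847/6308 -399/664; -399/664 43873/1328]
step 1: y = z − H·x̄ = [5145/3154, -3235/76]
step 1: S = H·P̄·Hᵀ + R = [39155/6308 1857/152; 1857/152 100129/304]
step 1: K = P̄·Hᵀ·S⁻¹ = [39509421/47820128 154131/23910064; 12964299/23910064 -3881427/11955032]
step 1: x' = x̄ + K·y = [21141773/47820128, 18207627/23910064]
step 1: P' = (I − K·H)·P̄ = [39509421/47820128 12964299/23910064; 12964299/23910064 9496669/11955032]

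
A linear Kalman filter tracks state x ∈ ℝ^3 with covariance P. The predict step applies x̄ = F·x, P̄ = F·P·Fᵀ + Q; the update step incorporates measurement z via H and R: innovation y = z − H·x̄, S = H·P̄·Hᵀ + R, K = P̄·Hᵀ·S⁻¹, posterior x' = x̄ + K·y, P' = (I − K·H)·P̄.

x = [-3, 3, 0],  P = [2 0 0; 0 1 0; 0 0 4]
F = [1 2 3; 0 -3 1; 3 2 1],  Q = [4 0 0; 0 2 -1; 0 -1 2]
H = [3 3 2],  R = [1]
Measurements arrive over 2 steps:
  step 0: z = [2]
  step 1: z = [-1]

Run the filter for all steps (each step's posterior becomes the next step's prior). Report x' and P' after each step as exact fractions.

step 0: x' = [4097/499, -3750/499, -28/499], P' = [2954/499 -2706/499 -322/499; -2706/499 11721/998 -9435/998; -322/499 -9435/998 15175/998]
step 1: x' = [-41164289/2991583, 2871462/427369, 30133521/2991583], P' = [71011594/2991583 -6512273/427369 -37986413/2991583; -6512273/427369 4925711/427369 2430446/427369; -37986413/2991583 2430446/427369 31448084/2991583]

step 0: x̄ = F·x = [3, -9, -3]
step 0: P̄ = F·P·Fᵀ + Q = [46 6 22; 6 15 -3; 22 -3 28]
step 0: y = z − H·x̄ = [26]
step 0: S = H·P̄·Hᵀ + R = [998]
step 0: K = P̄·Hᵀ·S⁻¹ = [100/499; 57/998; 113/998]
step 0: x' = x̄ + K·y = [4097/499, -3750/499, -28/499]
step 0: P' = (I − K·H)·P̄ = [2954/499 -2706/499 -322/499; -2706/499 11721/998 -9435/998; -322/499 -9435/998 15175/998]
step 1: x̄ = F·x = [-3487/499, 11222/499, 4763/499]
step 1: P̄ = F·P·Fᵀ + Q = [54627/998 28418/499 -15083/998; 28418/499 89635/499 31/499; -15083/998 31/499 10679/998]
step 1: y = z − H·x̄ = [-33230/499]
step 1: S = H·P̄·Hᵀ + R = [2991583/998]
step 1: K = P̄·Hᵀ·S⁻¹ = [304223/2991583; 101206/427369; -23705/2991583]
step 1: x' = x̄ + K·y = [-41164289/2991583, 2871462/427369, 30133521/2991583]
step 1: P' = (I − K·H)·P̄ = [71011594/2991583 -6512273/427369 -37986413/2991583; -6512273/427369 4925711/427369 2430446/427369; -37986413/2991583 2430446/427369 31448084/2991583]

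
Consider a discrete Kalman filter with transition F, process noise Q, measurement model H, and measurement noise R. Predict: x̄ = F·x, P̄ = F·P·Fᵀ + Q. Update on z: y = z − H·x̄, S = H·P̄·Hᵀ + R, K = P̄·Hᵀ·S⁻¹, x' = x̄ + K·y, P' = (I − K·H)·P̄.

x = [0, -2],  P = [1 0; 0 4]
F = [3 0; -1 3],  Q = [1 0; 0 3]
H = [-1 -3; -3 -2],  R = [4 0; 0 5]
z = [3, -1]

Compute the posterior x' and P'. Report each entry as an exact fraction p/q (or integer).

x̄ = F·x = [0, -6]
P̄ = F·P·Fᵀ + Q = [10 -3; -3 40]
y = z − H·x̄ = [-15, -13]
S = H·P̄·Hᵀ + R = [356 237; 237 219]
K = P̄·Hᵀ·S⁻¹ = [1823/7265 -2769/7265; -2932/7265 2453/21795]
x' = x̄ + K·y = [8652/7265, -30719/21795]
P' = (I − K·H)·P̄ = [8017/7265 -5103/7265; -5103/7265 16831/21795]

x' = [8652/7265, -30719/21795]
P' = [8017/7265 -5103/7265; -5103/7265 16831/21795]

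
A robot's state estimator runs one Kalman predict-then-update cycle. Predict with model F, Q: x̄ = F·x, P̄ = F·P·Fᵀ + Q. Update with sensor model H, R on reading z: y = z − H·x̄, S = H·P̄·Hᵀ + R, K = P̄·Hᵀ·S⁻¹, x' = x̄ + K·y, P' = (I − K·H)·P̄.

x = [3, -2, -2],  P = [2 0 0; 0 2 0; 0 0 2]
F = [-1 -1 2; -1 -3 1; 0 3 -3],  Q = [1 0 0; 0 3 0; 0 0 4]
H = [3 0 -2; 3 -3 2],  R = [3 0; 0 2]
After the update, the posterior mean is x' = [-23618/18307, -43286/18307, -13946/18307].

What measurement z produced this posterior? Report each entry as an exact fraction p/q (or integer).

z = [-2, 2]

x̄ = F·x = [-5, 1, 0]
P̄ = F·P·Fᵀ + Q = [13 12 -18; 12 25 -24; -18 -24 40]
S = H·P̄·Hᵀ + R = [496 -295; -295 360]
K = P̄·Hᵀ·S⁻¹ = [3453/18307 5757/91535; 915/18307 -18372/91535; -3866/18307 9078/91535]
x' − x̄ = [67917/18307, -61593/18307, -13946/18307] = K·y
y = (KᵀK)⁻¹·Kᵀ·(x' − x̄) = [13, 20]
z = y + H·x̄ = [13, 20] + [-15, -18] = [-2, 2]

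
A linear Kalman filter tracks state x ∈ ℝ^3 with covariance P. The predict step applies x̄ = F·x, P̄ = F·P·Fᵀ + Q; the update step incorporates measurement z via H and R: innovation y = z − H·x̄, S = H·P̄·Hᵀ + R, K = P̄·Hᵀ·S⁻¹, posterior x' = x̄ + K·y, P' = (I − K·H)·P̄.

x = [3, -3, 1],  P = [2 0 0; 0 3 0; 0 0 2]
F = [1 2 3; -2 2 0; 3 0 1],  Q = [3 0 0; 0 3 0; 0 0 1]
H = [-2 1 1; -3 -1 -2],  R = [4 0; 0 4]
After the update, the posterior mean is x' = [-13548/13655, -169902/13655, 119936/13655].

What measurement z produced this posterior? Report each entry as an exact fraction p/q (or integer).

x̄ = F·x = [0, -12, 10]
P̄ = F·P·Fᵀ + Q = [35 8 12; 8 23 -12; 12 -12 21]
S = H·P̄·Hᵀ + R = [84 185; 185 570]
K = P̄·Hᵀ·S⁻¹ = [-631/2731 -2258/13655; 281/2731 -1007/13655; 732/2731 -2769/13655]
x' − x̄ = [-13548/13655, -6042/13655, -16614/13655] = K·y
y = (KᵀK)⁻¹·Kᵀ·(x' − x̄) = [0, 6]
z = y + H·x̄ = [0, 6] + [-2, -8] = [-2, -2]

z = [-2, -2]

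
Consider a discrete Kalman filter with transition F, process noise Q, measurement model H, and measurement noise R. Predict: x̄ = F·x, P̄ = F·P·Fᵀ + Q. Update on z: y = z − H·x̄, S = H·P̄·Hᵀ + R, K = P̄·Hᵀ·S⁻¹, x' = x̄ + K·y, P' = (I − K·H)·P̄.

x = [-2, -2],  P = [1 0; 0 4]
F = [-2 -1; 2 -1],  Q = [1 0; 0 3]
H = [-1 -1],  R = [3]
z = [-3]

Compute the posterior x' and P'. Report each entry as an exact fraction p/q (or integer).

x̄ = F·x = [6, -2]
P̄ = F·P·Fᵀ + Q = [9 0; 0 11]
y = z − H·x̄ = [1]
S = H·P̄·Hᵀ + R = [23]
K = P̄·Hᵀ·S⁻¹ = [-9/23; -11/23]
x' = x̄ + K·y = [129/23, -57/23]
P' = (I − K·H)·P̄ = [126/23 -99/23; -99/23 132/23]

x' = [129/23, -57/23]
P' = [126/23 -99/23; -99/23 132/23]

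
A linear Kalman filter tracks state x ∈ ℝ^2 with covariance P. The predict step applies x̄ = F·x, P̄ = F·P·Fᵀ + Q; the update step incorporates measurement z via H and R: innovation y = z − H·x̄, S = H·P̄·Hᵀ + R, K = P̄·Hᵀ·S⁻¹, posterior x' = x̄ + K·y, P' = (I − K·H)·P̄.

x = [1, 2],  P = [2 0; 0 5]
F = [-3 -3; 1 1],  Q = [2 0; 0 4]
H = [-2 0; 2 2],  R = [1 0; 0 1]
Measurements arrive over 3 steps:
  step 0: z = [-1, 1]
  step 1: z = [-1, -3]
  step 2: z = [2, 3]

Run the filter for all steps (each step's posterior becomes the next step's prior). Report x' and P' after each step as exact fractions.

step 0: x̄ = F·x = [-9, 3]
step 0: P̄ = F·P·Fᵀ + Q = [65 -21; -21 11]
step 0: y = z − H·x̄ = [-19, 13]
step 0: S = H·P̄·Hᵀ + R = [261 -176; -176 137]
step 0: K = P̄·Hᵀ·S⁻¹ = [-2322/4781 88/4781; 2234/4781 2172/4781]
step 0: x' = x̄ + K·y = [319/683, 19/683]
step 0: P' = (I − K·H)·P̄ = [1161/4781 -1117/4781; -1117/4781 2203/4781]
step 1: x̄ = F·x = [-1014/683, 338/683]
step 1: P̄ = F·P·Fᵀ + Q = [19732/4781 -3390/4781; -3390/4781 20254/4781]
step 1: y = z − H·x̄ = [-2711/683, -697/683]
step 1: S = H·P̄·Hᵀ + R = [83709/4781 -65368/4781; -65368/4781 137605/4781]
step 1: K = P̄·Hᵀ·S⁻¹ = [-688968/1515541 32684/1515541; 656284/1515541 683232/1515541]
step 1: x' = x̄ + K·y = [451322/1515541, -2552190/1515541]
step 1: P' = (I − K·H)·P̄ = [344484/1515541 -328142/1515541; -328142/1515541 669758/1515541]
step 2: x̄ = F·x = [6302604/1515541, -2100868/1515541]
step 2: P̄ = F·P·Fᵀ + Q = [6252704/1515541 -1073874/1515541; -1073874/1515541 6420122/1515541]
step 2: y = z − H·x̄ = [15636290/1515541, -3856849/1515541]
step 2: S = H·P̄·Hᵀ + R = [26526357/1515541 -20715320/1515541; -20715320/1515541 43615853/1515541]
step 2: K = P̄·Hᵀ·S⁻¹ = [-218319264/480254381 10357660/480254381; 207961604/480254381 216506352/480254381]
step 2: x' = x̄ + K·y = [-281614336/480254381, 928885844/480254381]
step 2: P' = (I − K·H)·P̄ = [109159632/480254381 -103980802/480254381; -103980802/480254381 212233978/480254381]

step 0: x' = [319/683, 19/683], P' = [1161/4781 -1117/4781; -1117/4781 2203/4781]
step 1: x' = [451322/1515541, -2552190/1515541], P' = [344484/1515541 -328142/1515541; -328142/1515541 669758/1515541]
step 2: x' = [-281614336/480254381, 928885844/480254381], P' = [109159632/480254381 -103980802/480254381; -103980802/480254381 212233978/480254381]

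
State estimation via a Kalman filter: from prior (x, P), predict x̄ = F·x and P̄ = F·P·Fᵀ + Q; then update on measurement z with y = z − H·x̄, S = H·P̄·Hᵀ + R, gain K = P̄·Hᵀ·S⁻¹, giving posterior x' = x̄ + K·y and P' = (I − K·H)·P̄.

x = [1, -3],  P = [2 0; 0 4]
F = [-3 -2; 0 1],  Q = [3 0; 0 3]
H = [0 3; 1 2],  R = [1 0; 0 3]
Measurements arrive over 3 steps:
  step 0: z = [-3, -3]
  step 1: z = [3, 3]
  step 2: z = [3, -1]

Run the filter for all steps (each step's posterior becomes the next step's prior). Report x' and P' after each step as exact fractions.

step 0: x' = [-42/55, -57/55], P' = [171/55 -23/110; -23/110 6/55]
step 1: x' = [3151/2083, 20739/22913], P' = [6373/2083 -396/2083; -396/2083 2421/22913]
step 2: x' = [-23811659/7101351, 7245905/7101351], P' = [7237798/2367117 -450082/2367117; -450082/2367117 250132/2367117]

step 0: x̄ = F·x = [3, -3]
step 0: P̄ = F·P·Fᵀ + Q = [37 -8; -8 7]
step 0: y = z − H·x̄ = [6, 0]
step 0: S = H·P̄·Hᵀ + R = [64 18; 18 36]
step 0: K = P̄·Hᵀ·S⁻¹ = [-69/110 148/165; 18/55 1/330]
step 0: x' = x̄ + K·y = [-42/55, -57/55]
step 0: P' = (I − K·H)·P̄ = [171/55 -23/110; -23/110 6/55]
step 1: x̄ = F·x = [48/11, -57/55]
step 1: P̄ = F·P·Fᵀ + Q = [318/11 9/22; 9/22 171/55]
step 1: y = z − H·x̄ = [336/55, 39/55]
step 1: S = H·P̄·Hᵀ + R = [1594/55 2187/110; 2187/110 2529/55]
step 1: K = P̄·Hᵀ·S⁻¹ = [-1188/2083 5581/6249; 7263/22913 162/22913]
step 1: x' = x̄ + K·y = [3151/2083, 20739/22913]
step 1: P' = (I − K·H)·P̄ = [6373/2083 -396/2083; -396/2083 2421/22913]
step 2: x̄ = F·x = [-145461/22913, 20739/22913]
step 2: P̄ = F·P·Fᵀ + Q = [657078/22913 8226/22913; 8226/22913 71160/22913]
step 2: y = z − H·x̄ = [6522/22913, 7370/2083]
step 2: S = H·P̄·Hᵀ + R = [663353/22913 41058/2083; 41058/2083 94851/2083]
step 2: K = P̄·Hᵀ·S⁻¹ = [-450082/789039 6337634/7101351; 250132/789039 50182/7101351]
step 2: x' = x̄ + K·y = [-23811659/7101351, 7245905/7101351]
step 2: P' = (I − K·H)·P̄ = [7237798/2367117 -450082/2367117; -450082/2367117 250132/2367117]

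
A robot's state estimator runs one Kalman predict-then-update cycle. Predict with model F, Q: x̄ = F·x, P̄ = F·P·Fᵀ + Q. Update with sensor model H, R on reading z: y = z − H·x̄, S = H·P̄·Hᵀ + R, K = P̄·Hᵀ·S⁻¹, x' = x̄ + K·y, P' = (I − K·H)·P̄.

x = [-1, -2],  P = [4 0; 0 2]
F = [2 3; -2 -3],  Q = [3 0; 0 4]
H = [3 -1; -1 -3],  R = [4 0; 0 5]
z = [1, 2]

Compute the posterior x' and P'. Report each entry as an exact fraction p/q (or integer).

x' = [67/817, -3520/5719]
P' = [314/817 2/817; 2/817 2602/5719]

x̄ = F·x = [-8, 8]
P̄ = F·P·Fᵀ + Q = [37 -34; -34 38]
y = z − H·x̄ = [33, 18]
S = H·P̄·Hᵀ + R = [579 275; 275 180]
K = P̄·Hᵀ·S⁻¹ = [235/817 -64/817; -640/5719 -1564/5719]
x' = x̄ + K·y = [67/817, -3520/5719]
P' = (I − K·H)·P̄ = [314/817 2/817; 2/817 2602/5719]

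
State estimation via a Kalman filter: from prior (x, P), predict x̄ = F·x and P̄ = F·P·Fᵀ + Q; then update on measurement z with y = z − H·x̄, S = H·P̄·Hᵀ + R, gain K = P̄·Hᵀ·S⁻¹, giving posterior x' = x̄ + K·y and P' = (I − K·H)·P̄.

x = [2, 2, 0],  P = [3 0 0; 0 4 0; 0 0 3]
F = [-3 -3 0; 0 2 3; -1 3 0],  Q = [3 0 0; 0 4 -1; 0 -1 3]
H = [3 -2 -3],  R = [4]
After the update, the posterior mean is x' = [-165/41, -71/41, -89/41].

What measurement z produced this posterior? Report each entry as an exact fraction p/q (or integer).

x̄ = F·x = [-12, 4, 4]
P̄ = F·P·Fᵀ + Q = [66 -24 -27; -24 47 23; -27 23 42]
S = H·P̄·Hᵀ + R = [2214]
K = P̄·Hᵀ·S⁻¹ = [109/738; -235/2214; -253/2214]
x' − x̄ = [327/41, -235/41, -253/41] = K·y
y = (KᵀK)⁻¹·Kᵀ·(x' − x̄) = [54]
z = y + H·x̄ = [54] + [-56] = [-2]

z = [-2]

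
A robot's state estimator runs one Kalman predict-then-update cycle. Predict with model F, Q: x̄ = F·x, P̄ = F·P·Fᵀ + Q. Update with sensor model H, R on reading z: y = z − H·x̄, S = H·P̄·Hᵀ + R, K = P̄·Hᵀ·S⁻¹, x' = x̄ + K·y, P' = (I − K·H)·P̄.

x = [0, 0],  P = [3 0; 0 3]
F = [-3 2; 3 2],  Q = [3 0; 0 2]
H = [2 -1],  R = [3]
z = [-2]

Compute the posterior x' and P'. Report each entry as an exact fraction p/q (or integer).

x' = [-99/136, 71/136]
P' = [1623/272 2949/272; 2949/272 6111/272]

x̄ = F·x = [0, 0]
P̄ = F·P·Fᵀ + Q = [42 -15; -15 41]
y = z − H·x̄ = [-2]
S = H·P̄·Hᵀ + R = [272]
K = P̄·Hᵀ·S⁻¹ = [99/272; -71/272]
x' = x̄ + K·y = [-99/136, 71/136]
P' = (I − K·H)·P̄ = [1623/272 2949/272; 2949/272 6111/272]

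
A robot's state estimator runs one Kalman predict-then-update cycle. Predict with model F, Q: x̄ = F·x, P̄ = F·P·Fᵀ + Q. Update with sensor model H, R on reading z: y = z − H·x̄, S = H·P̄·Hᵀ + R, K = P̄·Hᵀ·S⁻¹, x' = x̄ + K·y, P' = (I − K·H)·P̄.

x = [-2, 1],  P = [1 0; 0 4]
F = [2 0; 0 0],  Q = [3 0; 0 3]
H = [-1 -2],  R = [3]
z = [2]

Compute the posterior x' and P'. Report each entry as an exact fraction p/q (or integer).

x' = [-37/11, 6/11]
P' = [105/22 -21/11; -21/11 15/11]

x̄ = F·x = [-4, 0]
P̄ = F·P·Fᵀ + Q = [7 0; 0 3]
y = z − H·x̄ = [-2]
S = H·P̄·Hᵀ + R = [22]
K = P̄·Hᵀ·S⁻¹ = [-7/22; -3/11]
x' = x̄ + K·y = [-37/11, 6/11]
P' = (I − K·H)·P̄ = [105/22 -21/11; -21/11 15/11]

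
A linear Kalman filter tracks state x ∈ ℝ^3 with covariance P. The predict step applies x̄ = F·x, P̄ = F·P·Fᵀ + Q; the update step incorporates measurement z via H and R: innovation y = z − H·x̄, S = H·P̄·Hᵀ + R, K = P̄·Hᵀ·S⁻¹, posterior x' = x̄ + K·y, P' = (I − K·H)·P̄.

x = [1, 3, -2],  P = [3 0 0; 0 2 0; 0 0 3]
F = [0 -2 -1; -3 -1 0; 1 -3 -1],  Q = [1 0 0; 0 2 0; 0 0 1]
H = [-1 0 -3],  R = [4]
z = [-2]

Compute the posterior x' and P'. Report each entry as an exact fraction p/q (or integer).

x' = [44/331, -2106/331, 174/331]
P' = [723/331 1609/331 -165/331; 1609/331 10236/331 -543/331; -165/331 -543/331 175/331]

x̄ = F·x = [-4, -6, -6]
P̄ = F·P·Fᵀ + Q = [12 4 15; 4 31 -3; 15 -3 25]
y = z − H·x̄ = [-24]
S = H·P̄·Hᵀ + R = [331]
K = P̄·Hᵀ·S⁻¹ = [-57/331; 5/331; -90/331]
x' = x̄ + K·y = [44/331, -2106/331, 174/331]
P' = (I − K·H)·P̄ = [723/331 1609/331 -165/331; 1609/331 10236/331 -543/331; -165/331 -543/331 175/331]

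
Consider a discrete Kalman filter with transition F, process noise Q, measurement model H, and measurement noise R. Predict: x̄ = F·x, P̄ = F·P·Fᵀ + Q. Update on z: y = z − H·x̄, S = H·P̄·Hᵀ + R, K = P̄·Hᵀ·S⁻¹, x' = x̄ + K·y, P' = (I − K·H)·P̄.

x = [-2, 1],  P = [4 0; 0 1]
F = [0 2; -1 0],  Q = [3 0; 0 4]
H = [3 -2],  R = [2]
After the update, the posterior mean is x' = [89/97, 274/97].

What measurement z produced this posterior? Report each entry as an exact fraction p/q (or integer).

x̄ = F·x = [2, 2]
P̄ = F·P·Fᵀ + Q = [7 0; 0 8]
S = H·P̄·Hᵀ + R = [97]
K = P̄·Hᵀ·S⁻¹ = [21/97; -16/97]
x' − x̄ = [-105/97, 80/97] = K·y
y = (KᵀK)⁻¹·Kᵀ·(x' − x̄) = [-5]
z = y + H·x̄ = [-5] + [2] = [-3]

z = [-3]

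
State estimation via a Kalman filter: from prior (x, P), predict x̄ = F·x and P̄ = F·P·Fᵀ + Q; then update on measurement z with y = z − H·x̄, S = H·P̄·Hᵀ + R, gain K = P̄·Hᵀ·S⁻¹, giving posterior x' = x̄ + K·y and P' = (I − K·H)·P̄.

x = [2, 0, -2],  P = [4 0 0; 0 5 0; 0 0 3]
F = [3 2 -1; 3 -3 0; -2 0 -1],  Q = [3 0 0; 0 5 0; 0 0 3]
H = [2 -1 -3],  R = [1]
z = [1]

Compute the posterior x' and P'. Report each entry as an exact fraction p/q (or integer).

x' = [2221/617, 3732/617, 26/617]
P' = [5493/617 4064/617 2247/617; 4064/617 53058/617 -14976/617; 2247/617 -14976/617 6518/617]

x̄ = F·x = [8, 6, -2]
P̄ = F·P·Fᵀ + Q = [62 6 -21; 6 86 -24; -21 -24 22]
y = z − H·x̄ = [-15]
S = H·P̄·Hᵀ + R = [617]
K = P̄·Hᵀ·S⁻¹ = [181/617; -2/617; -84/617]
x' = x̄ + K·y = [2221/617, 3732/617, 26/617]
P' = (I − K·H)·P̄ = [5493/617 4064/617 2247/617; 4064/617 53058/617 -14976/617; 2247/617 -14976/617 6518/617]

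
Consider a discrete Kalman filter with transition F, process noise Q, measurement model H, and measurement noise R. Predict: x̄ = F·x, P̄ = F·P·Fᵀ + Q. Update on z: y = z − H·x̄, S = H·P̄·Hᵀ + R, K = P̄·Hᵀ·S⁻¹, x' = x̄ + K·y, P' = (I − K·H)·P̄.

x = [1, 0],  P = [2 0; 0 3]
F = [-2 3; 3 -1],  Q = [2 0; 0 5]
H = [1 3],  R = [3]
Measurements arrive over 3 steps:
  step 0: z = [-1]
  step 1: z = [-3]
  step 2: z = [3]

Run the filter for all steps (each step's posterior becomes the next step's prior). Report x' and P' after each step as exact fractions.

step 0: x' = [-22/37, -3/37], P' = [1200/37 -813/74; -813/74 599/148]
step 1: x' = [2241/4852, -140061/121300], P' = [151377/9704 -54501/9704; -54501/9704 568577/242600]
step 2: x' = [-847965417/197566825, 480278514/197566825], P' = [3087533316/197566825 -1110287547/197566825; -1110287547/197566825 462745449/197566825]

step 0: x̄ = F·x = [-2, 3]
step 0: P̄ = F·P·Fᵀ + Q = [37 -21; -21 26]
step 0: y = z − H·x̄ = [-8]
step 0: S = H·P̄·Hᵀ + R = [148]
step 0: K = P̄·Hᵀ·S⁻¹ = [-13/74; 57/148]
step 0: x' = x̄ + K·y = [-22/37, -3/37]
step 0: P' = (I − K·H)·P̄ = [1200/37 -813/74; -813/74 599/148]
step 1: x̄ = F·x = [35/37, -63/37]
step 1: P̄ = F·P·Fᵀ + Q = [44399/148 -48483/148; -48483/148 54295/148]
step 1: y = z − H·x̄ = [43/37]
step 1: S = H·P̄·Hᵀ + R = [60650/37]
step 1: K = P̄·Hᵀ·S⁻¹ = [-2021/4852; 57201/121300]
step 1: x' = x̄ + K·y = [2241/4852, -140061/121300]
step 1: P' = (I − K·H)·P̄ = [151377/9704 -54501/9704; -54501/9704 568577/242600]
step 2: x̄ = F·x = [-532233/121300, 77034/30325]
step 2: P̄ = F·P·Fᵀ + Q = [37090393/242600 -4925007/30325; -4925007/30325 5502069/30325]
step 2: y = z − H·x̄ = [-1131/4852]
step 2: S = H·P̄·Hᵀ + R = [7902673/9704]
step 2: K = P̄·Hᵀ·S⁻¹ = [-3244391/7902673; 3705984/7902673]
step 2: x' = x̄ + K·y = [-847965417/197566825, 480278514/197566825]
step 2: P' = (I − K·H)·P̄ = [3087533316/197566825 -1110287547/197566825; -1110287547/197566825 462745449/197566825]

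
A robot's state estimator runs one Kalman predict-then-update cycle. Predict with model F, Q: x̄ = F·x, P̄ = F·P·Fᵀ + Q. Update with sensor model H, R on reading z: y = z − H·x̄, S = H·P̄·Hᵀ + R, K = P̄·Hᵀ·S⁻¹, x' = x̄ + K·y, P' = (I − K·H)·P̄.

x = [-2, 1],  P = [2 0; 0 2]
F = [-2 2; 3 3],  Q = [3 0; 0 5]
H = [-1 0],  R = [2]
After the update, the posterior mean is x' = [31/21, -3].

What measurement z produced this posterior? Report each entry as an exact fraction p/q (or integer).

z = [-1]

x̄ = F·x = [6, -3]
P̄ = F·P·Fᵀ + Q = [19 0; 0 41]
S = H·P̄·Hᵀ + R = [21]
K = P̄·Hᵀ·S⁻¹ = [-19/21; 0]
x' − x̄ = [-95/21, 0] = K·y
y = (KᵀK)⁻¹·Kᵀ·(x' − x̄) = [5]
z = y + H·x̄ = [5] + [-6] = [-1]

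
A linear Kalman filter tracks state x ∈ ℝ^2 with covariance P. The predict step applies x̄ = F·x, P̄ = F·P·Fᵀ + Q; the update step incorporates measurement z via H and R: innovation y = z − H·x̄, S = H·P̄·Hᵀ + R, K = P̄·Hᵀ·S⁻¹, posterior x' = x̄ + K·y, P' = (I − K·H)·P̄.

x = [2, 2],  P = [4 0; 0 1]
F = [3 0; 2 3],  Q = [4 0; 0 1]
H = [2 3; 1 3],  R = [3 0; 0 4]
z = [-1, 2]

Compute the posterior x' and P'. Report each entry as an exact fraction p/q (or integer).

x' = [-13066/4085, 7412/4085]
P' = [14856/4085 -7512/4085; -7512/4085 4564/4085]

x̄ = F·x = [6, 10]
P̄ = F·P·Fᵀ + Q = [40 24; 24 26]
y = z − H·x̄ = [-43, -34]
S = H·P̄·Hᵀ + R = [685 530; 530 422]
K = P̄·Hᵀ·S⁻¹ = [2392/4085 -384/817; -444/4085 309/817]
x' = x̄ + K·y = [-13066/4085, 7412/4085]
P' = (I − K·H)·P̄ = [14856/4085 -7512/4085; -7512/4085 4564/4085]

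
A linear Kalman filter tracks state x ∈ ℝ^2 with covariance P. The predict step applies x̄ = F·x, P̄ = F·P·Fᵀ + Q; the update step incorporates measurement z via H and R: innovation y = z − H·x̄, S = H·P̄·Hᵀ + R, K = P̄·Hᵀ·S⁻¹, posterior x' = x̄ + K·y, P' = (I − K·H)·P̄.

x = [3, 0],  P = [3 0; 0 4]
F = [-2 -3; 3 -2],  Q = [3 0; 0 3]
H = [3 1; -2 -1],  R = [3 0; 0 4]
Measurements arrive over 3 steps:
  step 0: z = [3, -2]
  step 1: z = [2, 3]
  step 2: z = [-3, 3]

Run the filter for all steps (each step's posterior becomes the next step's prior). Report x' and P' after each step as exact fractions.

step 0: x̄ = F·x = [-6, 9]
step 0: P̄ = F·P·Fᵀ + Q = [51 6; 6 46]
step 0: y = z − H·x̄ = [12, -5]
step 0: S = H·P̄·Hᵀ + R = [544 -382; -382 278]
step 0: K = P̄·Hᵀ·S⁻¹ = [1473/2654 993/2654; -1091/1327 -1776/1327]
step 0: x' = x̄ + K·y = [-3213/2654, 7731/1327]
step 0: P' = (I − K·H)·P̄ = [8391/2654 -10377/1327; -10377/1327 27858/1327]
step 1: x̄ = F·x = [-19980/1327, -40563/2654]
step 1: P̄ = F·P·Fᵀ + Q = [146961/1327 193860/1327; 193860/1327 555393/2654]
step 1: y = z − H·x̄ = [165751/2654, -112521/2654]
step 1: S = H·P̄·Hᵀ + R = [5534973/2654 -4257525/2654; -4257525/2654 3292577/2654]
step 1: K = P̄·Hᵀ·S⁻¹ = [1104927/4094686 215523/4094686; -476431/6142029 -1032872/2047343]
step 1: x' = x̄ + K·y = [-1782879/4094686, 7743532/6142029]
step 1: P' = (I − K·H)·P̄ = [4176873/4094686 -4607919/2047343; -4607919/2047343 13347326/2047343]
step 2: x̄ = F·x = [-5960653/2047343, -47020039/12284058]
step 2: P̄ = F·P·Fᵀ + Q = [79326681/2047343 90592932/2047343; 90592932/2047343 267244579/4094686]
step 2: y = z − H·x̄ = [117459619/12284058, -81695701/12284058]
step 2: S = H·P̄·Hᵀ + R = [2794524079/4094686 -2125094071/4094686; -2125094071/4094686 1642980227/4094686]
step 2: K = P̄·Hᵀ·S⁻¹ = [4965987357/18395304322 841925793/18395304322; -715799215/9197652161 -4450529796/9197652161]
step 2: x' = x̄ + K·y = [-11670971457/18395304322, -12452099696/9197652161]
step 2: P' = (I − K·H)·P̄ = [18265665243/18395304322 -19949516829/9197652161; -19949516829/9197652161 57701152842/9197652161]

step 0: x' = [-3213/2654, 7731/1327], P' = [8391/2654 -10377/1327; -10377/1327 27858/1327]
step 1: x' = [-1782879/4094686, 7743532/6142029], P' = [4176873/4094686 -4607919/2047343; -4607919/2047343 13347326/2047343]
step 2: x' = [-11670971457/18395304322, -12452099696/9197652161], P' = [18265665243/18395304322 -19949516829/9197652161; -19949516829/9197652161 57701152842/9197652161]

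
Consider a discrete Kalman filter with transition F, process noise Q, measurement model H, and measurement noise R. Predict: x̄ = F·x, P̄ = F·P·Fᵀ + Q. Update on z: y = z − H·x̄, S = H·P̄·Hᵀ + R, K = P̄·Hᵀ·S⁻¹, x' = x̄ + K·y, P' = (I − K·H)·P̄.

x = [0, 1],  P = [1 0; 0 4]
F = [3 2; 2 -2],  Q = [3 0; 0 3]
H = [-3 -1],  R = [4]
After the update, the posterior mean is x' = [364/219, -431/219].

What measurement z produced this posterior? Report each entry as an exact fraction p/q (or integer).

x̄ = F·x = [2, -2]
P̄ = F·P·Fᵀ + Q = [28 -10; -10 23]
S = H·P̄·Hᵀ + R = [219]
K = P̄·Hᵀ·S⁻¹ = [-74/219; 7/219]
x' − x̄ = [-74/219, 7/219] = K·y
y = (KᵀK)⁻¹·Kᵀ·(x' − x̄) = [1]
z = y + H·x̄ = [1] + [-4] = [-3]

z = [-3]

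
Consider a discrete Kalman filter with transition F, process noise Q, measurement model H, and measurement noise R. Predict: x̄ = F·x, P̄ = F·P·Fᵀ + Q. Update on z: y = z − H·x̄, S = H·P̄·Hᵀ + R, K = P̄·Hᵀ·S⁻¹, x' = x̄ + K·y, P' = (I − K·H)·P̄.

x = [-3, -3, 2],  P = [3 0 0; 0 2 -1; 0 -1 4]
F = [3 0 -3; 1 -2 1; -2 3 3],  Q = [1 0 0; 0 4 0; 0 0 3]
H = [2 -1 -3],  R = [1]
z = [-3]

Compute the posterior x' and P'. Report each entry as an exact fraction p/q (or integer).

x̄ = F·x = [-15, 5, 3]
P̄ = F·P·Fᵀ + Q = [64 -9 -45; -9 23 -3; -45 -3 51]
y = z − H·x̄ = [41]
S = H·P̄·Hᵀ + R = [1297]
K = P̄·Hᵀ·S⁻¹ = [272/1297; -32/1297; -240/1297]
x' = x̄ + K·y = [-8303/1297, 5173/1297, -5949/1297]
P' = (I − K·H)·P̄ = [9024/1297 -2969/1297 6915/1297; -2969/1297 28807/1297 -11571/1297; 6915/1297 -11571/1297 8547/1297]

x' = [-8303/1297, 5173/1297, -5949/1297]
P' = [9024/1297 -2969/1297 6915/1297; -2969/1297 28807/1297 -11571/1297; 6915/1297 -11571/1297 8547/1297]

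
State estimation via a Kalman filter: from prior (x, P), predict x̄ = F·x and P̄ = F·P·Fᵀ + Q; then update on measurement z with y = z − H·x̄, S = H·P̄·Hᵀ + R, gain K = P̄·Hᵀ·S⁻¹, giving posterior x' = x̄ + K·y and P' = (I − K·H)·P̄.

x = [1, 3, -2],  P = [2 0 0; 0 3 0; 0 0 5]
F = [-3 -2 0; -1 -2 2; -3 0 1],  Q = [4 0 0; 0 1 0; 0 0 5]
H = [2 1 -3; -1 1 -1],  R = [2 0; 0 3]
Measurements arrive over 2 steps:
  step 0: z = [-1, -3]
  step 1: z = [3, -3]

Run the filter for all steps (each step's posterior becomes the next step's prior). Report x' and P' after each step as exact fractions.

step 0: x̄ = F·x = [-9, -11, -5]
step 0: P̄ = F·P·Fᵀ + Q = [34 18 18; 18 35 16; 18 16 28]
step 0: y = z − H·x̄ = [13, -6]
step 0: S = H·P̄·Hᵀ + R = [185 23; 23 68]
step 0: K = P̄·Hᵀ·S⁻¹ = [986/4017 -2342/4017; 1541/12051 -344/12051; -1486/12051 -4814/12051]
step 0: x' = x̄ + K·y = [-9283/4017, -110464/12051, -50689/12051]
step 0: P' = (I − K·H)·P̄ = [8466/1339 51970/4017 33598/4017; 51970/4017 386686/12051 231808/12051; 33598/4017 231808/12051 145456/12051]
step 1: x̄ = F·x = [304475/12051, 49133/4017, 32858/12051]
step 1: P̄ = F·P·Fᵀ + Q = [4151614/12051 496870/4017 855208/12051; 496870/4017 64757/1339 95260/4017; 855208/12051 95260/4017 286693/12051]
step 1: y = z − H·x̄ = [-621622/12051, 153781/12051]
step 1: S = H·P̄·Hᵀ + R = [13778872/12051 -5657638/12051; -5657638/12051 3214909/12051]
step 1: K = P̄·Hᵀ·S⁻¹ = [138768385/509872702 -156725933/254936351; 161724761/1019745404 -46994255/509872702; -98839095/1019745404 -222746783/509872702]
step 1: x' = x̄ + K·y = [862130467/254936351, 732805086/254936351, 548479469/254936351]
step 1: P' = (I − K·H)·P̄ = [480617873/254936351 853787583/509872702 832907435/509872702; 853787583/509872702 3684264859/1019745404 2258655223/1019745404; 832907435/509872702 2258655223/1019745404 1929321051/1019745404]

step 0: x' = [-9283/4017, -110464/12051, -50689/12051], P' = [8466/1339 51970/4017 33598/4017; 51970/4017 386686/12051 231808/12051; 33598/4017 231808/12051 145456/12051]
step 1: x' = [862130467/254936351, 732805086/254936351, 548479469/254936351], P' = [480617873/254936351 853787583/509872702 832907435/509872702; 853787583/509872702 3684264859/1019745404 2258655223/1019745404; 832907435/509872702 2258655223/1019745404 1929321051/1019745404]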